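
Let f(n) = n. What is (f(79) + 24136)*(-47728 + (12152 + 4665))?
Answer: -748509865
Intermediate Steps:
(f(79) + 24136)*(-47728 + (12152 + 4665)) = (79 + 24136)*(-47728 + (12152 + 4665)) = 24215*(-47728 + 16817) = 24215*(-30911) = -748509865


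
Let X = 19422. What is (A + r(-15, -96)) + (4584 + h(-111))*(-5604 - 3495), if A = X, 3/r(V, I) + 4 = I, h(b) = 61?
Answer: -4224543303/100 ≈ -4.2245e+7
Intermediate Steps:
r(V, I) = 3/(-4 + I)
A = 19422
(A + r(-15, -96)) + (4584 + h(-111))*(-5604 - 3495) = (19422 + 3/(-4 - 96)) + (4584 + 61)*(-5604 - 3495) = (19422 + 3/(-100)) + 4645*(-9099) = (19422 + 3*(-1/100)) - 42264855 = (19422 - 3/100) - 42264855 = 1942197/100 - 42264855 = -4224543303/100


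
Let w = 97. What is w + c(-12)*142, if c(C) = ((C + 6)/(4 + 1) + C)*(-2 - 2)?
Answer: 37973/5 ≈ 7594.6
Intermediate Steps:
c(C) = -24/5 - 24*C/5 (c(C) = ((6 + C)/5 + C)*(-4) = ((6 + C)*(⅕) + C)*(-4) = ((6/5 + C/5) + C)*(-4) = (6/5 + 6*C/5)*(-4) = -24/5 - 24*C/5)
w + c(-12)*142 = 97 + (-24/5 - 24/5*(-12))*142 = 97 + (-24/5 + 288/5)*142 = 97 + (264/5)*142 = 97 + 37488/5 = 37973/5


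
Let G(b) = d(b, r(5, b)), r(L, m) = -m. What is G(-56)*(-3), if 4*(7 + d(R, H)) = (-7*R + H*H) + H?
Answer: -2667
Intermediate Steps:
d(R, H) = -7 - 7*R/4 + H/4 + H**2/4 (d(R, H) = -7 + ((-7*R + H*H) + H)/4 = -7 + ((-7*R + H**2) + H)/4 = -7 + ((H**2 - 7*R) + H)/4 = -7 + (H + H**2 - 7*R)/4 = -7 + (-7*R/4 + H/4 + H**2/4) = -7 - 7*R/4 + H/4 + H**2/4)
G(b) = -7 - 2*b + b**2/4 (G(b) = -7 - 7*b/4 + (-b)/4 + (-b)**2/4 = -7 - 7*b/4 - b/4 + b**2/4 = -7 - 2*b + b**2/4)
G(-56)*(-3) = (-7 - 2*(-56) + (1/4)*(-56)**2)*(-3) = (-7 + 112 + (1/4)*3136)*(-3) = (-7 + 112 + 784)*(-3) = 889*(-3) = -2667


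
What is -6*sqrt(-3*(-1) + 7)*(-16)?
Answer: 96*sqrt(10) ≈ 303.58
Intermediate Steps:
-6*sqrt(-3*(-1) + 7)*(-16) = -6*sqrt(3 + 7)*(-16) = -6*sqrt(10)*(-16) = 96*sqrt(10)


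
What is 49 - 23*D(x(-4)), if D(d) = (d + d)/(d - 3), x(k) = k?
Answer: 159/7 ≈ 22.714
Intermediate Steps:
D(d) = 2*d/(-3 + d) (D(d) = (2*d)/(-3 + d) = 2*d/(-3 + d))
49 - 23*D(x(-4)) = 49 - 46*(-4)/(-3 - 4) = 49 - 46*(-4)/(-7) = 49 - 46*(-4)*(-1)/7 = 49 - 23*8/7 = 49 - 184/7 = 159/7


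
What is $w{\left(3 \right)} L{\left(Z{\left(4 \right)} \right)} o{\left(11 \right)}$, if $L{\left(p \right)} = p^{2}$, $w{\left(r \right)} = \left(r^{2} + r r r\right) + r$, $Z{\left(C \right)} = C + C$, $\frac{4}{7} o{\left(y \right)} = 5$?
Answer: $21840$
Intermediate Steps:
$o{\left(y \right)} = \frac{35}{4}$ ($o{\left(y \right)} = \frac{7}{4} \cdot 5 = \frac{35}{4}$)
$Z{\left(C \right)} = 2 C$
$w{\left(r \right)} = r + r^{2} + r^{3}$ ($w{\left(r \right)} = \left(r^{2} + r^{2} r\right) + r = \left(r^{2} + r^{3}\right) + r = r + r^{2} + r^{3}$)
$w{\left(3 \right)} L{\left(Z{\left(4 \right)} \right)} o{\left(11 \right)} = 3 \left(1 + 3 + 3^{2}\right) \left(2 \cdot 4\right)^{2} \cdot \frac{35}{4} = 3 \left(1 + 3 + 9\right) 8^{2} \cdot \frac{35}{4} = 3 \cdot 13 \cdot 64 \cdot \frac{35}{4} = 39 \cdot 64 \cdot \frac{35}{4} = 2496 \cdot \frac{35}{4} = 21840$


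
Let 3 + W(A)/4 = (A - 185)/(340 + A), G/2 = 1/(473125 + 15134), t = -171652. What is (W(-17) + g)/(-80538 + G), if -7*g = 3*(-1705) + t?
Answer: -27861500368827/88910214951740 ≈ -0.31337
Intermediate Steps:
G = 2/488259 (G = 2/(473125 + 15134) = 2/488259 ≈ 4.0962e-6)
g = 176767/7 (g = -(3*(-1705) - 171652)/7 = -(-5115 - 171652)/7 = -⅐*(-176767) = 176767/7 ≈ 25252.)
W(A) = -12 + 4*(-185 + A)/(340 + A) (W(A) = -12 + 4*((A - 185)/(340 + A)) = -12 + 4*((-185 + A)/(340 + A)) = -12 + 4*(-185 + A)/(340 + A))
(W(-17) + g)/(-80538 + G) = (4*(-1205 - 2*(-17))/(340 - 17) + 176767/7)/(-80538 + 2/488259) = (4*(-1205 + 34)/323 + 176767/7)/(-39323403340/488259) = (4*(1/323)*(-1171) + 176767/7)*(-488259/39323403340) = (-4684/323 + 176767/7)*(-488259/39323403340) = (57062953/2261)*(-488259/39323403340) = -27861500368827/88910214951740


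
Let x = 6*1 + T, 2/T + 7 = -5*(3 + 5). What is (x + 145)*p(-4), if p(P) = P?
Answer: -28380/47 ≈ -603.83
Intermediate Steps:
T = -2/47 (T = 2/(-7 - 5*(3 + 5)) = 2/(-7 - 5*8) = 2/(-7 - 40) = 2/(-47) = 2*(-1/47) = -2/47 ≈ -0.042553)
x = 280/47 (x = 6*1 - 2/47 = 6 - 2/47 = 280/47 ≈ 5.9574)
(x + 145)*p(-4) = (280/47 + 145)*(-4) = (7095/47)*(-4) = -28380/47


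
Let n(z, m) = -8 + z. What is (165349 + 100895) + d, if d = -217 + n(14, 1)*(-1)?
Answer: 266021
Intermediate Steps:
d = -223 (d = -217 + (-8 + 14)*(-1) = -217 + 6*(-1) = -217 - 6 = -223)
(165349 + 100895) + d = (165349 + 100895) - 223 = 266244 - 223 = 266021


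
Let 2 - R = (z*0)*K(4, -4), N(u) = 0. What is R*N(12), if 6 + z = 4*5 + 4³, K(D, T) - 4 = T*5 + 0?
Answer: 0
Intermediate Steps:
K(D, T) = 4 + 5*T (K(D, T) = 4 + (T*5 + 0) = 4 + (5*T + 0) = 4 + 5*T)
z = 78 (z = -6 + (4*5 + 4³) = -6 + (20 + 64) = -6 + 84 = 78)
R = 2 (R = 2 - 78*0*(4 + 5*(-4)) = 2 - 0*(4 - 20) = 2 - 0*(-16) = 2 - 1*0 = 2 + 0 = 2)
R*N(12) = 2*0 = 0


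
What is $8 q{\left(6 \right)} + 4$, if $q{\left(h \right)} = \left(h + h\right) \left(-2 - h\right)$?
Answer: $-764$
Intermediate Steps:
$q{\left(h \right)} = 2 h \left(-2 - h\right)$
$8 q{\left(6 \right)} + 4 = 8 \left(\left(-2\right) 6 \left(2 + 6\right)\right) + 4 = 8 \left(\left(-2\right) 6 \cdot 8\right) + 4 = 8 \left(-96\right) + 4 = -768 + 4 = -764$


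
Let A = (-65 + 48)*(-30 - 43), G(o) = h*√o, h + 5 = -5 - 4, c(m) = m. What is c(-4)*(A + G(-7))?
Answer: -4964 + 56*I*√7 ≈ -4964.0 + 148.16*I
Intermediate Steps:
h = -14 (h = -5 + (-5 - 4) = -5 - 9 = -14)
G(o) = -14*√o
A = 1241 (A = -17*(-73) = 1241)
c(-4)*(A + G(-7)) = -4*(1241 - 14*I*√7) = -4964 + 56*I*√7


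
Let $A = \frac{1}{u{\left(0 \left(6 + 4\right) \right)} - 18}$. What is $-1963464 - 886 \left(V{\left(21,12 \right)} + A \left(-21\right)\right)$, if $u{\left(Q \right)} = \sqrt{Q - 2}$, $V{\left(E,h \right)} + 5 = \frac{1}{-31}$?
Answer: $- \frac{9904045458}{5053} - \frac{9303 i \sqrt{2}}{163} \approx -1.96 \cdot 10^{6} - 80.714 i$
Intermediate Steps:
$V{\left(E,h \right)} = - \frac{156}{31}$ ($V{\left(E,h \right)} = -5 + \frac{1}{-31} = -5 - \frac{1}{31} = - \frac{156}{31}$)
$u{\left(Q \right)} = \sqrt{-2 + Q}$
$A = \frac{1}{-18 + i \sqrt{2}}$ ($A = \frac{1}{\sqrt{-2 + 0 \left(6 + 4\right)} - 18} = \frac{1}{\sqrt{-2 + 0 \cdot 10} - 18} = \frac{1}{\sqrt{-2 + 0} - 18} = \frac{1}{\sqrt{-2} - 18} = \frac{1}{i \sqrt{2} - 18} = \frac{1}{-18 + i \sqrt{2}} \approx -0.055215 - 0.0043381 i$)
$-1963464 - 886 \left(V{\left(21,12 \right)} + A \left(-21\right)\right) = -1963464 - 886 \left(- \frac{156}{31} + \left(- \frac{9}{163} - \frac{i \sqrt{2}}{326}\right) \left(-21\right)\right) = -1963464 - 886 \left(- \frac{156}{31} + \left(\frac{189}{163} + \frac{21 i \sqrt{2}}{326}\right)\right) = -1963464 - 886 \left(- \frac{19569}{5053} + \frac{21 i \sqrt{2}}{326}\right) = -1963464 + \left(\frac{17338134}{5053} - \frac{9303 i \sqrt{2}}{163}\right) = - \frac{9904045458}{5053} - \frac{9303 i \sqrt{2}}{163}$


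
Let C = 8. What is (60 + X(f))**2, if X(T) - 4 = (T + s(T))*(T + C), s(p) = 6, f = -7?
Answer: 3969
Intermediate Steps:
X(T) = 4 + (6 + T)*(8 + T) (X(T) = 4 + (T + 6)*(T + 8) = 4 + (6 + T)*(8 + T))
(60 + X(f))**2 = (60 + (52 + (-7)**2 + 14*(-7)))**2 = (60 + (52 + 49 - 98))**2 = (60 + 3)**2 = 63**2 = 3969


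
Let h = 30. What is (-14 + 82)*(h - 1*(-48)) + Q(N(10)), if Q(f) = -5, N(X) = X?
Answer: 5299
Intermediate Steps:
(-14 + 82)*(h - 1*(-48)) + Q(N(10)) = (-14 + 82)*(30 - 1*(-48)) - 5 = 68*(30 + 48) - 5 = 68*78 - 5 = 5304 - 5 = 5299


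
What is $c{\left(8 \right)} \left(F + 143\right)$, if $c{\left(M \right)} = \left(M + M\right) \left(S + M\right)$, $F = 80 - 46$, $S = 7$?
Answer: $42480$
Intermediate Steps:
$F = 34$
$c{\left(M \right)} = 2 M \left(7 + M\right)$ ($c{\left(M \right)} = \left(M + M\right) \left(7 + M\right) = 2 M \left(7 + M\right)$)
$c{\left(8 \right)} \left(F + 143\right) = 2 \cdot 8 \left(7 + 8\right) \left(34 + 143\right) = 2 \cdot 8 \cdot 15 \cdot 177 = 240 \cdot 177 = 42480$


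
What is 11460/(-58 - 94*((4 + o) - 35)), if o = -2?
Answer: 2865/761 ≈ 3.7648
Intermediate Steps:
11460/(-58 - 94*((4 + o) - 35)) = 11460/(-58 - 94*((4 - 2) - 35)) = 11460/(-58 - 94*(2 - 35)) = 11460/(-58 - 94*(-33)) = 11460/(-58 + 3102) = 11460/3044 = 11460*(1/3044) = 2865/761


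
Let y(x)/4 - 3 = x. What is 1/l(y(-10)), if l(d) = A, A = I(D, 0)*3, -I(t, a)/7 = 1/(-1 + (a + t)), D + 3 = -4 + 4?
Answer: 4/21 ≈ 0.19048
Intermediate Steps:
y(x) = 12 + 4*x
D = -3 (D = -3 + (-4 + 4) = -3 + 0 = -3)
I(t, a) = -7/(-1 + a + t) (I(t, a) = -7/(-1 + (a + t)) = -7/(-1 + a + t))
A = 21/4 (A = -7/(-1 + 0 - 3)*3 = -7/(-4)*3 = -7*(-1/4)*3 = (7/4)*3 = 21/4 ≈ 5.2500)
l(d) = 21/4
1/l(y(-10)) = 1/(21/4) = 4/21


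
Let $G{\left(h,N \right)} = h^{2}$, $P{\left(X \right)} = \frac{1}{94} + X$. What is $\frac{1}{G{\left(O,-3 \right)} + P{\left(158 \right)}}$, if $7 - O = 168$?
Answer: $\frac{94}{2451427} \approx 3.8345 \cdot 10^{-5}$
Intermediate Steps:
$O = -161$ ($O = 7 - 168 = -161$)
$P{\left(X \right)} = \frac{1}{94} + X$
$\frac{1}{G{\left(O,-3 \right)} + P{\left(158 \right)}} = \frac{1}{\left(-161\right)^{2} + \left(\frac{1}{94} + 158\right)} = \frac{1}{25921 + \frac{14853}{94}} = \frac{1}{\frac{2451427}{94}} = \frac{94}{2451427}$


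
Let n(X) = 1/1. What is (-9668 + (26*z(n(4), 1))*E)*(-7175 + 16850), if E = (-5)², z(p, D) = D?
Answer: -87249150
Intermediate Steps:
n(X) = 1
E = 25
(-9668 + (26*z(n(4), 1))*E)*(-7175 + 16850) = (-9668 + (26*1)*25)*(-7175 + 16850) = (-9668 + 26*25)*9675 = (-9668 + 650)*9675 = -9018*9675 = -87249150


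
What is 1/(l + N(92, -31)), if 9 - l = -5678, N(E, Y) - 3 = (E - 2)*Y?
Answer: 1/2900 ≈ 0.00034483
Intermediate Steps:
N(E, Y) = 3 + Y*(-2 + E) (N(E, Y) = 3 + (E - 2)*Y = 3 + (-2 + E)*Y = 3 + Y*(-2 + E))
l = 5687 (l = 9 - 1*(-5678) = 9 + 5678 = 5687)
1/(l + N(92, -31)) = 1/(5687 + (3 - 2*(-31) + 92*(-31))) = 1/(5687 + (3 + 62 - 2852)) = 1/(5687 - 2787) = 1/2900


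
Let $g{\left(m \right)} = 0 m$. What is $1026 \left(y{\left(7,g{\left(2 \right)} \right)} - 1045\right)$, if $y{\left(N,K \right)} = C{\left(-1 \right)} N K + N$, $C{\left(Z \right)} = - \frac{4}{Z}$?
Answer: $-1064988$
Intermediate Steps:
$g{\left(m \right)} = 0$
$y{\left(N,K \right)} = N + 4 K N$ ($y{\left(N,K \right)} = - \frac{4}{-1} N K + N = \left(-4\right) \left(-1\right) N K + N = 4 N K + N = 4 K N + N = N + 4 K N$)
$1026 \left(y{\left(7,g{\left(2 \right)} \right)} - 1045\right) = 1026 \left(7 \left(1 + 4 \cdot 0\right) - 1045\right) = 1026 \left(7 \left(1 + 0\right) - 1045\right) = 1026 \left(7 \cdot 1 - 1045\right) = 1026 \left(7 - 1045\right) = 1026 \left(-1038\right) = -1064988$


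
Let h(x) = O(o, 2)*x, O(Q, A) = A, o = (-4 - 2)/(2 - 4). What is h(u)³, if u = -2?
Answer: -64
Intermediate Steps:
o = 3 (o = -6/(-2) = -6*(-½) = 3)
h(x) = 2*x
h(u)³ = (2*(-2))³ = (-4)³ = -64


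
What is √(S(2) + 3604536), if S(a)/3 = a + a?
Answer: 2*√901137 ≈ 1898.6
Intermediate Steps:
S(a) = 6*a (S(a) = 3*(a + a) = 3*(2*a) = 6*a)
√(S(2) + 3604536) = √(6*2 + 3604536) = √(12 + 3604536) = √3604548 = 2*√901137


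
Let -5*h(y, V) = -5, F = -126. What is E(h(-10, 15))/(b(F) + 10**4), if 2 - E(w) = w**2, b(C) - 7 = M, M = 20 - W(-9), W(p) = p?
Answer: 1/10036 ≈ 9.9641e-5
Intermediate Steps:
M = 29 (M = 20 - 1*(-9) = 20 + 9 = 29)
h(y, V) = 1 (h(y, V) = -1/5*(-5) = 1)
b(C) = 36 (b(C) = 7 + 29 = 36)
E(w) = 2 - w**2
E(h(-10, 15))/(b(F) + 10**4) = (2 - 1*1**2)/(36 + 10**4) = (2 - 1*1)/(36 + 10000) = (2 - 1)/10036 = 1*(1/10036) = 1/10036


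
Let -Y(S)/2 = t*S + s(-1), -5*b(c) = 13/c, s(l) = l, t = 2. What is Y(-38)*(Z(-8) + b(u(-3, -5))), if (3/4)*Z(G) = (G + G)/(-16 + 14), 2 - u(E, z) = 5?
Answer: 26642/15 ≈ 1776.1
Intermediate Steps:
u(E, z) = -3 (u(E, z) = 2 - 1*5 = 2 - 5 = -3)
b(c) = -13/(5*c)
Z(G) = -4*G/3 (Z(G) = 4*((G + G)/(-16 + 14))/3 = 4*((2*G)/(-2))/3 = 4*((2*G)*(-½))/3 = 4*(-G)/3 = -4*G/3)
Y(S) = 2 - 4*S (Y(S) = -2*(2*S - 1) = -2*(-1 + 2*S) = 2 - 4*S)
Y(-38)*(Z(-8) + b(u(-3, -5))) = (2 - 4*(-38))*(-4/3*(-8) - 13/5/(-3)) = (2 + 152)*(32/3 - 13/5*(-⅓)) = 154*(32/3 + 13/15) = 154*(173/15) = 26642/15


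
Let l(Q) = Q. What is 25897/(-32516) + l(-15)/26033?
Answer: -674664341/846489028 ≈ -0.79702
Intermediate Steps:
25897/(-32516) + l(-15)/26033 = 25897/(-32516) - 15/26033 = 25897*(-1/32516) - 15*1/26033 = -25897/32516 - 15/26033 = -674664341/846489028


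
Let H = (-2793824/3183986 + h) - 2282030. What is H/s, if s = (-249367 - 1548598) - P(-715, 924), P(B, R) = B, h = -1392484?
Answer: 2924900981657/1430604709625 ≈ 2.0445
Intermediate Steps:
s = -1797250 (s = (-249367 - 1548598) - 1*(-715) = -1797965 + 715 = -1797250)
H = -5849801963314/1591993 (H = (-2793824/3183986 - 1392484) - 2282030 = (-2793824*1/3183986 - 1392484) - 2282030 = (-1396912/1591993 - 1392484) - 2282030 = -2216826177524/1591993 - 2282030 = -5849801963314/1591993 ≈ -3.6745e+6)
H/s = -5849801963314/1591993/(-1797250) = -5849801963314/1591993*(-1/1797250) = 2924900981657/1430604709625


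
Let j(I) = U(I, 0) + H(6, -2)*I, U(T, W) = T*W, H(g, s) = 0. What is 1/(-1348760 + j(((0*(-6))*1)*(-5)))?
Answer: -1/1348760 ≈ -7.4142e-7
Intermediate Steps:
j(I) = 0 (j(I) = I*0 + 0*I = 0 + 0 = 0)
1/(-1348760 + j(((0*(-6))*1)*(-5))) = 1/(-1348760 + 0) = 1/(-1348760) = -1/1348760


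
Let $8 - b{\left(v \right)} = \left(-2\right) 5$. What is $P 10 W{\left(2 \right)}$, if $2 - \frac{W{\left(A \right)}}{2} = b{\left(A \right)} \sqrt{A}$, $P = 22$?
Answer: $880 - 7920 \sqrt{2} \approx -10321.0$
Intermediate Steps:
$b{\left(v \right)} = 18$ ($b{\left(v \right)} = 8 - \left(-2\right) 5 = 8 - -10 = 8 + 10 = 18$)
$W{\left(A \right)} = 4 - 36 \sqrt{A}$ ($W{\left(A \right)} = 4 - 2 \cdot 18 \sqrt{A} = 4 - 36 \sqrt{A}$)
$P 10 W{\left(2 \right)} = 22 \cdot 10 \left(4 - 36 \sqrt{2}\right) = 220 \left(4 - 36 \sqrt{2}\right) = 880 - 7920 \sqrt{2}$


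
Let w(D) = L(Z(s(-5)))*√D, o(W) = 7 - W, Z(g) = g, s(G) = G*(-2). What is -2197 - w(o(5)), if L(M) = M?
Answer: -2197 - 10*√2 ≈ -2211.1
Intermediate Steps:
s(G) = -2*G
w(D) = 10*√D (w(D) = (-2*(-5))*√D = 10*√D)
-2197 - w(o(5)) = -2197 - 10*√(7 - 1*5) = -2197 - 10*√(7 - 5) = -2197 - 10*√2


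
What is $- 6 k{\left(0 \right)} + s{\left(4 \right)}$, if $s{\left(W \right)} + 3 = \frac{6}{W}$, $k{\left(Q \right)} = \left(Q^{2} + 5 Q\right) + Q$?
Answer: $- \frac{3}{2} \approx -1.5$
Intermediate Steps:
$k{\left(Q \right)} = Q^{2} + 6 Q$
$s{\left(W \right)} = -3 + \frac{6}{W}$
$- 6 k{\left(0 \right)} + s{\left(4 \right)} = - 6 \cdot 0 \left(6 + 0\right) - \left(3 - \frac{6}{4}\right) = - 6 \cdot 0 \cdot 6 + \left(-3 + 6 \cdot \frac{1}{4}\right) = \left(-6\right) 0 + \left(-3 + \frac{3}{2}\right) = 0 - \frac{3}{2} = - \frac{3}{2}$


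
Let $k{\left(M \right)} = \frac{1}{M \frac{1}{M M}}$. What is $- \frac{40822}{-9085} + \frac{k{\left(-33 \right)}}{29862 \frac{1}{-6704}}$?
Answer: $\frac{6812066}{572355} \approx 11.902$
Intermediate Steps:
$k{\left(M \right)} = M$ ($k{\left(M \right)} = \frac{1}{M \frac{1}{M^{2}}} = \frac{1}{\frac{1}{M}} = M$)
$- \frac{40822}{-9085} + \frac{k{\left(-33 \right)}}{29862 \frac{1}{-6704}} = - \frac{40822}{-9085} - \frac{33}{29862 \frac{1}{-6704}} = \left(-40822\right) \left(- \frac{1}{9085}\right) - \frac{33}{29862 \left(- \frac{1}{6704}\right)} = \frac{40822}{9085} - \frac{33}{- \frac{14931}{3352}} = \frac{40822}{9085} - - \frac{36872}{4977} = \frac{40822}{9085} + \frac{36872}{4977} = \frac{6812066}{572355}$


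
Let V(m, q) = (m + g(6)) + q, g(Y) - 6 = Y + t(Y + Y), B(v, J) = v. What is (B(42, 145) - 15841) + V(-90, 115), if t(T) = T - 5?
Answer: -15755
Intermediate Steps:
t(T) = -5 + T
g(Y) = 1 + 3*Y (g(Y) = 6 + (Y + (-5 + (Y + Y))) = 6 + (Y + (-5 + 2*Y)) = 6 + (-5 + 3*Y) = 1 + 3*Y)
V(m, q) = 19 + m + q (V(m, q) = (m + (1 + 3*6)) + q = (m + (1 + 18)) + q = (m + 19) + q = (19 + m) + q = 19 + m + q)
(B(42, 145) - 15841) + V(-90, 115) = (42 - 15841) + (19 - 90 + 115) = -15799 + 44 = -15755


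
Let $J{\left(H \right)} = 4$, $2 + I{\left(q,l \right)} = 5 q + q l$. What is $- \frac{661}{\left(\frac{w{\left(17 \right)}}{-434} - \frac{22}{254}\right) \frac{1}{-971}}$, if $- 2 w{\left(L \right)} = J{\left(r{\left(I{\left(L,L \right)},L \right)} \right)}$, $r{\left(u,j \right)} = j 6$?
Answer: $- \frac{17688220529}{2260} \approx -7.8266 \cdot 10^{6}$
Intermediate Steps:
$I{\left(q,l \right)} = -2 + 5 q + l q$ ($I{\left(q,l \right)} = -2 + \left(5 q + q l\right) = -2 + \left(5 q + l q\right) = -2 + 5 q + l q$)
$r{\left(u,j \right)} = 6 j$
$w{\left(L \right)} = -2$ ($w{\left(L \right)} = \left(- \frac{1}{2}\right) 4 = -2$)
$- \frac{661}{\left(\frac{w{\left(17 \right)}}{-434} - \frac{22}{254}\right) \frac{1}{-971}} = - \frac{661}{\left(- \frac{2}{-434} - \frac{22}{254}\right) \frac{1}{-971}} = - \frac{661}{\left(\left(-2\right) \left(- \frac{1}{434}\right) - \frac{11}{127}\right) \left(- \frac{1}{971}\right)} = - \frac{661}{\left(\frac{1}{217} - \frac{11}{127}\right) \left(- \frac{1}{971}\right)} = - \frac{661}{\left(- \frac{2260}{27559}\right) \left(- \frac{1}{971}\right)} = - \frac{661}{\frac{2260}{26759789}} = \left(-661\right) \frac{26759789}{2260} = - \frac{17688220529}{2260}$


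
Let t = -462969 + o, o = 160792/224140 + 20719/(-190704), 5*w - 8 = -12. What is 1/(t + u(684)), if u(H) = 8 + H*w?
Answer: -10686098640/4953087840718621 ≈ -2.1575e-6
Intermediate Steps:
w = -⅘ (w = 8/5 + (⅕)*(-12) = 8/5 - 12/5 = -⅘ ≈ -0.80000)
o = 6504930227/10686098640 (o = 160792*(1/224140) + 20719*(-1/190704) = 40198/56035 - 20719/190704 = 6504930227/10686098640 ≈ 0.60873)
u(H) = 8 - 4*H/5 (u(H) = 8 + H*(-⅘) = 8 - 4*H/5)
t = -4947325896331933/10686098640 (t = -462969 + 6504930227/10686098640 = -4947325896331933/10686098640 ≈ -4.6297e+5)
1/(t + u(684)) = 1/(-4947325896331933/10686098640 + (8 - ⅘*684)) = 1/(-4947325896331933/10686098640 + (8 - 2736/5)) = 1/(-4947325896331933/10686098640 - 2696/5) = 1/(-4953087840718621/10686098640) = -10686098640/4953087840718621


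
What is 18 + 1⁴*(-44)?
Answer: -26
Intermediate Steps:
18 + 1⁴*(-44) = 18 + 1*(-44) = 18 - 44 = -26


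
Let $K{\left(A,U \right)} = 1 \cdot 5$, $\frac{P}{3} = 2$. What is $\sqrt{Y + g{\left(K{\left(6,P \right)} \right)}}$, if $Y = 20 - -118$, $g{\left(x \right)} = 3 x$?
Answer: $3 \sqrt{17} \approx 12.369$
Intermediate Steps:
$P = 6$ ($P = 3 \cdot 2 = 6$)
$K{\left(A,U \right)} = 5$
$Y = 138$ ($Y = 20 + 118 = 138$)
$\sqrt{Y + g{\left(K{\left(6,P \right)} \right)}} = \sqrt{138 + 3 \cdot 5} = \sqrt{138 + 15} = \sqrt{153} = 3 \sqrt{17}$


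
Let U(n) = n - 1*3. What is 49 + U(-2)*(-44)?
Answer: 269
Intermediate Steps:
U(n) = -3 + n (U(n) = n - 3 = -3 + n)
49 + U(-2)*(-44) = 49 + (-3 - 2)*(-44) = 49 - 5*(-44) = 49 + 220 = 269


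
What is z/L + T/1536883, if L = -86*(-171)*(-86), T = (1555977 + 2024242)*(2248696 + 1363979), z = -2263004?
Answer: 95104955141110856/11300700699 ≈ 8.4158e+6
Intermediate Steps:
T = 12934167675825 (T = 3580219*3612675 = 12934167675825)
L = -1264716 (L = 14706*(-86) = -1264716)
z/L + T/1536883 = -2263004/(-1264716) + 12934167675825/1536883 = -2263004*(-1/1264716) + 12934167675825*(1/1536883) = 13157/7353 + 12934167675825/1536883 = 95104955141110856/11300700699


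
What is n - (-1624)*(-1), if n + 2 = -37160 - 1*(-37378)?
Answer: -1408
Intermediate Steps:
n = 216 (n = -2 + (-37160 - 1*(-37378)) = -2 + (-37160 + 37378) = -2 + 218 = 216)
n - (-1624)*(-1) = 216 - (-1624)*(-1) = 216 - 1*1624 = 216 - 1624 = -1408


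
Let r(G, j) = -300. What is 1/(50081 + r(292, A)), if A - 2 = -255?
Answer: 1/49781 ≈ 2.0088e-5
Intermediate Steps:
A = -253 (A = 2 - 255 = -253)
1/(50081 + r(292, A)) = 1/(50081 - 300) = 1/49781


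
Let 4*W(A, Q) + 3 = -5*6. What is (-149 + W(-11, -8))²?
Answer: 395641/16 ≈ 24728.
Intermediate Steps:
W(A, Q) = -33/4 (W(A, Q) = -¾ + (-5*6)/4 = -¾ + (¼)*(-30) = -¾ - 15/2 = -33/4)
(-149 + W(-11, -8))² = (-149 - 33/4)² = (-629/4)² = 395641/16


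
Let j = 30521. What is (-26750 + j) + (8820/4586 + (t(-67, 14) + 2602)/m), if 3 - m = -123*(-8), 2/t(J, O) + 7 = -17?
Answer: 101771662297/26993196 ≈ 3770.3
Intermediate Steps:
t(J, O) = -1/12 (t(J, O) = 2/(-7 - 17) = 2/(-24) = 2*(-1/24) = -1/12)
m = -981 (m = 3 - (-123)*(-8) = 3 - 1*984 = 3 - 984 = -981)
(-26750 + j) + (8820/4586 + (t(-67, 14) + 2602)/m) = (-26750 + 30521) + (8820/4586 + (-1/12 + 2602)/(-981)) = 3771 + (8820*(1/4586) + (31223/12)*(-1/981)) = 3771 + (4410/2293 - 31223/11772) = 3771 - 19679819/26993196 = 101771662297/26993196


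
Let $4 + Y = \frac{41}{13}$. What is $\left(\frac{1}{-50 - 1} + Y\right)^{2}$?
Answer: $\frac{329476}{439569} \approx 0.74954$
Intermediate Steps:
$Y = - \frac{11}{13}$ ($Y = -4 + \frac{41}{13} = - \frac{11}{13} \approx -0.84615$)
$\left(\frac{1}{-50 - 1} + Y\right)^{2} = \left(\frac{1}{-50 - 1} - \frac{11}{13}\right)^{2} = \left(\frac{1}{-51} - \frac{11}{13}\right)^{2} = \left(- \frac{1}{51} - \frac{11}{13}\right)^{2} = \left(- \frac{574}{663}\right)^{2} = \frac{329476}{439569}$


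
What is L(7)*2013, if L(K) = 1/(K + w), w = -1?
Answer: 671/2 ≈ 335.50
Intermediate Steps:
L(K) = 1/(-1 + K) (L(K) = 1/(K - 1) = 1/(-1 + K))
L(7)*2013 = 2013/(-1 + 7) = 2013/6 = (⅙)*2013 = 671/2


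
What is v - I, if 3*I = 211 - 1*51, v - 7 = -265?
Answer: -934/3 ≈ -311.33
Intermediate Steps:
v = -258 (v = 7 - 265 = -258)
I = 160/3 (I = (211 - 1*51)/3 = (211 - 51)/3 = (⅓)*160 = 160/3 ≈ 53.333)
v - I = -258 - 1*160/3 = -258 - 160/3 = -934/3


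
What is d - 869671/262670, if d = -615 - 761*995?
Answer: -199054822371/262670 ≈ -7.5781e+5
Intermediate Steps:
d = -757810 (d = -615 - 757195 = -757810)
d - 869671/262670 = -757810 - 869671/262670 = -199054822371/262670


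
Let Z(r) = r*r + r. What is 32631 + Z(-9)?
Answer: 32703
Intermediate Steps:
Z(r) = r + r² (Z(r) = r² + r = r + r²)
32631 + Z(-9) = 32631 - 9*(1 - 9) = 32631 - 9*(-8) = 32631 + 72 = 32703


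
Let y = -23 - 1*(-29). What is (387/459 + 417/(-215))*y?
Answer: -24044/3655 ≈ -6.5784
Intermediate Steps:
y = 6 (y = -23 + 29 = 6)
(387/459 + 417/(-215))*y = (387/459 + 417/(-215))*6 = (387*(1/459) + 417*(-1/215))*6 = (43/51 - 417/215)*6 = -12022/10965*6 = -24044/3655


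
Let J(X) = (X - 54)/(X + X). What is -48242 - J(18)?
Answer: -48241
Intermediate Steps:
J(X) = (-54 + X)/(2*X) (J(X) = (-54 + X)/((2*X)) = (-54 + X)*(1/(2*X)) = (-54 + X)/(2*X))
-48242 - J(18) = -48242 - (-54 + 18)/(2*18) = -48242 - (-36)/(2*18) = -48242 - 1*(-1) = -48242 + 1 = -48241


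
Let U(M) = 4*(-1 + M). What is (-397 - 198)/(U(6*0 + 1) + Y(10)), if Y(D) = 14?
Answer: -85/2 ≈ -42.500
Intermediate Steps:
U(M) = -4 + 4*M
(-397 - 198)/(U(6*0 + 1) + Y(10)) = (-397 - 198)/((-4 + 4*(6*0 + 1)) + 14) = -595/((-4 + 4*(0 + 1)) + 14) = -595/((-4 + 4*1) + 14) = -595/((-4 + 4) + 14) = -595/(0 + 14) = -595/14 = -595*1/14 = -85/2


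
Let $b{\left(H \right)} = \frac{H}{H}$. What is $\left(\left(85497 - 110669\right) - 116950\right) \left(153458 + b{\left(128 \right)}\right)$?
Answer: $-21809899998$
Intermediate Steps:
$b{\left(H \right)} = 1$
$\left(\left(85497 - 110669\right) - 116950\right) \left(153458 + b{\left(128 \right)}\right) = \left(\left(85497 - 110669\right) - 116950\right) \left(153458 + 1\right) = \left(-25172 - 116950\right) 153459 = \left(-142122\right) 153459 = -21809899998$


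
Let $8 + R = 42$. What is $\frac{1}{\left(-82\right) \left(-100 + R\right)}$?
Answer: $\frac{1}{5412} \approx 0.00018477$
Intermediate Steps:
$R = 34$ ($R = -8 + 42 = 34$)
$\frac{1}{\left(-82\right) \left(-100 + R\right)} = \frac{1}{\left(-82\right) \left(-100 + 34\right)} = \frac{1}{\left(-82\right) \left(-66\right)} = \frac{1}{5412}$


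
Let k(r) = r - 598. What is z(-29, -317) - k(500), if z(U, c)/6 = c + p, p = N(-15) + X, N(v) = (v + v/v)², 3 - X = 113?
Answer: -1288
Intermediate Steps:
X = -110 (X = 3 - 1*113 = 3 - 113 = -110)
N(v) = (1 + v)² (N(v) = (v + 1)² = (1 + v)²)
k(r) = -598 + r
p = 86 (p = (1 - 15)² - 110 = (-14)² - 110 = 196 - 110 = 86)
z(U, c) = 516 + 6*c (z(U, c) = 6*(c + 86) = 6*(86 + c) = 516 + 6*c)
z(-29, -317) - k(500) = (516 + 6*(-317)) - (-598 + 500) = (516 - 1902) - 1*(-98) = -1386 + 98 = -1288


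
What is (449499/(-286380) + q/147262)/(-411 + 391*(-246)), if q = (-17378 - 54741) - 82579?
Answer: 18416089163/678962467670220 ≈ 2.7124e-5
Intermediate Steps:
q = -154698 (q = -72119 - 82579 = -154698)
(449499/(-286380) + q/147262)/(-411 + 391*(-246)) = (449499/(-286380) - 154698/147262)/(-411 + 391*(-246)) = (449499*(-1/286380) - 154698*1/147262)/(-411 - 96186) = (-149833/95460 - 77349/73631)/(-96597) = -18416089163/7028815260*(-1/96597) = 18416089163/678962467670220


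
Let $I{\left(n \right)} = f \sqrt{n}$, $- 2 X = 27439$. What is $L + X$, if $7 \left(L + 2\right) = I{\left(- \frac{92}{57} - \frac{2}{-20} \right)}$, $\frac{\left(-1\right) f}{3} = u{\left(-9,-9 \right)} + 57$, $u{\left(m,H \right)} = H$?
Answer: $- \frac{27443}{2} - \frac{24 i \sqrt{491910}}{665} \approx -13722.0 - 25.312 i$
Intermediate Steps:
$X = - \frac{27439}{2}$ ($X = \left(- \frac{1}{2}\right) 27439 = - \frac{27439}{2} \approx -13720.0$)
$f = -144$ ($f = - 3 \left(-9 + 57\right) = \left(-3\right) 48 = -144$)
$I{\left(n \right)} = - 144 \sqrt{n}$
$L = -2 - \frac{24 i \sqrt{491910}}{665}$ ($L = -2 + \frac{\left(-144\right) \sqrt{- \frac{92}{57} - \frac{2}{-20}}}{7} = -2 + \frac{\left(-144\right) \sqrt{\left(-92\right) \frac{1}{57} - - \frac{1}{10}}}{7} = -2 + \frac{\left(-144\right) \sqrt{- \frac{92}{57} + \frac{1}{10}}}{7} = -2 + \frac{\left(-144\right) \sqrt{- \frac{863}{570}}}{7} = -2 + \frac{\left(-144\right) \frac{i \sqrt{491910}}{570}}{7} = -2 + \frac{\left(- \frac{24}{95}\right) i \sqrt{491910}}{7} = -2 - \frac{24 i \sqrt{491910}}{665} \approx -2.0 - 25.312 i$)
$L + X = \left(-2 - \frac{24 i \sqrt{491910}}{665}\right) - \frac{27439}{2} = - \frac{27443}{2} - \frac{24 i \sqrt{491910}}{665}$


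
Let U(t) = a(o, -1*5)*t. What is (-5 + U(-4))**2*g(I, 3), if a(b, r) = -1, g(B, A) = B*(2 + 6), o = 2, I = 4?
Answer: 32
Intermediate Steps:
g(B, A) = 8*B (g(B, A) = B*8 = 8*B)
U(t) = -t
(-5 + U(-4))**2*g(I, 3) = (-5 - 1*(-4))**2*(8*4) = (-5 + 4)**2*32 = (-1)**2*32 = 1*32 = 32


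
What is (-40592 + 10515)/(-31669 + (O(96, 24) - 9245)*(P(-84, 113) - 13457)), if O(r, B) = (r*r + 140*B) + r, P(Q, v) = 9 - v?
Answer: 30077/46505216 ≈ 0.00064674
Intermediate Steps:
O(r, B) = r + r² + 140*B (O(r, B) = (r² + 140*B) + r = r + r² + 140*B)
(-40592 + 10515)/(-31669 + (O(96, 24) - 9245)*(P(-84, 113) - 13457)) = (-40592 + 10515)/(-31669 + ((96 + 96² + 140*24) - 9245)*((9 - 1*113) - 13457)) = -30077/(-31669 + ((96 + 9216 + 3360) - 9245)*((9 - 113) - 13457)) = -30077/(-31669 + (12672 - 9245)*(-104 - 13457)) = -30077/(-31669 + 3427*(-13561)) = -30077/(-31669 - 46473547) = -30077/(-46505216) = -30077*(-1/46505216) = 30077/46505216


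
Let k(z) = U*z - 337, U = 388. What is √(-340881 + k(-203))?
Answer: I*√419982 ≈ 648.06*I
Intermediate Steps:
k(z) = -337 + 388*z (k(z) = 388*z - 337 = -337 + 388*z)
√(-340881 + k(-203)) = √(-340881 + (-337 + 388*(-203))) = √(-340881 + (-337 - 78764)) = √(-340881 - 79101) = √(-419982) = I*√419982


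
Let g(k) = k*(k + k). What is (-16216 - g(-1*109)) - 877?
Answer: -40855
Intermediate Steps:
g(k) = 2*k² (g(k) = k*(2*k) = 2*k²)
(-16216 - g(-1*109)) - 877 = (-16216 - 2*(-1*109)²) - 877 = (-16216 - 2*(-109)²) - 877 = (-16216 - 2*11881) - 877 = (-16216 - 1*23762) - 877 = (-16216 - 23762) - 877 = -39978 - 877 = -40855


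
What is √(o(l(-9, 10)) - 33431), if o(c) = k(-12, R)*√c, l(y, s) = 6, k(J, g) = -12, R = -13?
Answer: √(-33431 - 12*√6) ≈ 182.92*I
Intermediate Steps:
o(c) = -12*√c
√(o(l(-9, 10)) - 33431) = √(-12*√6 - 33431) = √(-33431 - 12*√6)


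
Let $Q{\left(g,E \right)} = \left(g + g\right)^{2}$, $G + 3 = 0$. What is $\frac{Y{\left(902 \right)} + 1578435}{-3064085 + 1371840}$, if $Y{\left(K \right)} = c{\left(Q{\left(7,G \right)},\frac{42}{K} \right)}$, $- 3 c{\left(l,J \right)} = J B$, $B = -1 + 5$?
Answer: $- \frac{711874157}{763202495} \approx -0.93275$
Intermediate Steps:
$G = -3$ ($G = -3 + 0 = -3$)
$Q{\left(g,E \right)} = 4 g^{2}$ ($Q{\left(g,E \right)} = \left(2 g\right)^{2} = 4 g^{2}$)
$B = 4$
$c{\left(l,J \right)} = - \frac{4 J}{3}$ ($c{\left(l,J \right)} = - \frac{J 4}{3} = - \frac{4 J}{3}$)
$Y{\left(K \right)} = - \frac{56}{K}$ ($Y{\left(K \right)} = - \frac{4 \frac{42}{K}}{3} = - \frac{56}{K}$)
$\frac{Y{\left(902 \right)} + 1578435}{-3064085 + 1371840} = \frac{- \frac{56}{902} + 1578435}{-3064085 + 1371840} = \frac{\left(-56\right) \frac{1}{902} + 1578435}{-1692245} = \left(- \frac{28}{451} + 1578435\right) \left(- \frac{1}{1692245}\right) = \frac{711874157}{451} \left(- \frac{1}{1692245}\right) = - \frac{711874157}{763202495}$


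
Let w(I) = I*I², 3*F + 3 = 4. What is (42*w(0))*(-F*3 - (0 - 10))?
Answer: 0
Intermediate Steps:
F = ⅓ (F = -1 + (⅓)*4 = -1 + 4/3 = ⅓ ≈ 0.33333)
w(I) = I³
(42*w(0))*(-F*3 - (0 - 10)) = (42*0³)*(-1*⅓*3 - (0 - 10)) = (42*0)*(-⅓*3 - 1*(-10)) = 0*(-1 + 10) = 0*9 = 0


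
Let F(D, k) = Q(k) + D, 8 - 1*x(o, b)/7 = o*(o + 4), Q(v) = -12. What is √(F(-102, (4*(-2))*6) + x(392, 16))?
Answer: I*√1086682 ≈ 1042.4*I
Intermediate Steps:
x(o, b) = 56 - 7*o*(4 + o) (x(o, b) = 56 - 7*o*(o + 4) = 56 - 7*o*(4 + o))
F(D, k) = -12 + D
√(F(-102, (4*(-2))*6) + x(392, 16)) = √((-12 - 102) + (56 - 28*392 - 7*392²)) = √(-114 + (56 - 10976 - 7*153664)) = √(-114 + (56 - 10976 - 1075648)) = √(-114 - 1086568) = √(-1086682) = I*√1086682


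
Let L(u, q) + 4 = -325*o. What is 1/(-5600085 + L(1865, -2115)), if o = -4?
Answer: -1/5598789 ≈ -1.7861e-7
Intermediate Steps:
L(u, q) = 1296 (L(u, q) = -4 - 325*(-4) = -4 + 1300 = 1296)
1/(-5600085 + L(1865, -2115)) = 1/(-5600085 + 1296) = 1/(-5598789) = -1/5598789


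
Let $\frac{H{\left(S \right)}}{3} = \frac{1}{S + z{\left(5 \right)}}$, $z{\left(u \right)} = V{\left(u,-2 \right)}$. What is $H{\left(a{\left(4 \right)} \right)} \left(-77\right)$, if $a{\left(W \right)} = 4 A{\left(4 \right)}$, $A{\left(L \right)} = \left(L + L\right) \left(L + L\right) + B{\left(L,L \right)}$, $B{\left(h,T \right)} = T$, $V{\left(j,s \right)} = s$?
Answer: $- \frac{77}{90} \approx -0.85556$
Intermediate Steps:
$z{\left(u \right)} = -2$
$A{\left(L \right)} = L + 4 L^{2}$ ($A{\left(L \right)} = \left(L + L\right) \left(L + L\right) + L = 2 L 2 L + L = 4 L^{2} + L = L + 4 L^{2}$)
$a{\left(W \right)} = 272$ ($a{\left(W \right)} = 4 \cdot 4 \left(1 + 4 \cdot 4\right) = 4 \cdot 4 \left(1 + 16\right) = 4 \cdot 4 \cdot 17 = 4 \cdot 68 = 272$)
$H{\left(S \right)} = \frac{3}{-2 + S}$ ($H{\left(S \right)} = \frac{3}{S - 2} = \frac{3}{-2 + S}$)
$H{\left(a{\left(4 \right)} \right)} \left(-77\right) = \frac{3}{-2 + 272} \left(-77\right) = \frac{3}{270} \left(-77\right) = 3 \cdot \frac{1}{270} \left(-77\right) = \frac{1}{90} \left(-77\right) = - \frac{77}{90}$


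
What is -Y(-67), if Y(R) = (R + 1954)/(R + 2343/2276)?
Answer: 4294812/150149 ≈ 28.604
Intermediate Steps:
Y(R) = (1954 + R)/(2343/2276 + R) (Y(R) = (1954 + R)/(R + 2343*(1/2276)) = (1954 + R)/(R + 2343/2276) = (1954 + R)/(2343/2276 + R))
-Y(-67) = -2276*(1954 - 67)/(2343 + 2276*(-67)) = -2276*1887/(2343 - 152492) = -2276*1887/(-150149) = -2276*(-1)*1887/150149 = -1*(-4294812/150149) = 4294812/150149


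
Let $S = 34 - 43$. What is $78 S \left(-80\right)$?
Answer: $56160$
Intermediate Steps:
$S = -9$
$78 S \left(-80\right) = 78 \left(-9\right) \left(-80\right) = \left(-702\right) \left(-80\right) = 56160$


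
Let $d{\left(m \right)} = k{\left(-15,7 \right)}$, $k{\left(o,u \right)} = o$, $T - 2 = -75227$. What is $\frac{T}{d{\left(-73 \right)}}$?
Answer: $5015$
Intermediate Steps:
$T = -75225$ ($T = 2 - 75227 = -75225$)
$d{\left(m \right)} = -15$
$\frac{T}{d{\left(-73 \right)}} = - \frac{75225}{-15} = \left(-75225\right) \left(- \frac{1}{15}\right) = 5015$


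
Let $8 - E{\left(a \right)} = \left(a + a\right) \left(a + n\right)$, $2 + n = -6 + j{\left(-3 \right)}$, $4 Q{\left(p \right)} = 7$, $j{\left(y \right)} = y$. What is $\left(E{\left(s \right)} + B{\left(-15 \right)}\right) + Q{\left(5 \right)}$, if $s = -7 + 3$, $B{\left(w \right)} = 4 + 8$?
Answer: $- \frac{393}{4} \approx -98.25$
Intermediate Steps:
$Q{\left(p \right)} = \frac{7}{4}$ ($Q{\left(p \right)} = \frac{1}{4} \cdot 7 = \frac{7}{4}$)
$B{\left(w \right)} = 12$
$n = -11$ ($n = -2 - 9 = -11$)
$s = -4$
$E{\left(a \right)} = 8 - 2 a \left(-11 + a\right)$ ($E{\left(a \right)} = 8 - \left(a + a\right) \left(a - 11\right) = 8 - 2 a \left(-11 + a\right)$)
$\left(E{\left(s \right)} + B{\left(-15 \right)}\right) + Q{\left(5 \right)} = \left(\left(8 - 2 \left(-4\right)^{2} + 22 \left(-4\right)\right) + 12\right) + \frac{7}{4} = \left(\left(8 - 32 - 88\right) + 12\right) + \frac{7}{4} = \left(-112 + 12\right) + \frac{7}{4} = -100 + \frac{7}{4} = - \frac{393}{4}$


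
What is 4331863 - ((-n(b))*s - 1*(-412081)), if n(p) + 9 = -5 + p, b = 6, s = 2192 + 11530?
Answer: 3810006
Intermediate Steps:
s = 13722
n(p) = -14 + p (n(p) = -9 + (-5 + p) = -14 + p)
4331863 - ((-n(b))*s - 1*(-412081)) = 4331863 - (-(-14 + 6)*13722 - 1*(-412081)) = 4331863 - (-1*(-8)*13722 + 412081) = 4331863 - (8*13722 + 412081) = 4331863 - (109776 + 412081) = 4331863 - 1*521857 = 4331863 - 521857 = 3810006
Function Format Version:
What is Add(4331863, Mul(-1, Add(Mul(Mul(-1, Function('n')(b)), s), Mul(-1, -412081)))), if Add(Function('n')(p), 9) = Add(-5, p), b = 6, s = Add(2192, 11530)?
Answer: 3810006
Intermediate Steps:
s = 13722
Function('n')(p) = Add(-14, p) (Function('n')(p) = Add(-9, Add(-5, p)) = Add(-14, p))
Add(4331863, Mul(-1, Add(Mul(Mul(-1, Function('n')(b)), s), Mul(-1, -412081)))) = Add(4331863, Mul(-1, Add(Mul(Mul(-1, Add(-14, 6)), 13722), Mul(-1, -412081)))) = Add(4331863, Mul(-1, Add(Mul(Mul(-1, -8), 13722), 412081))) = Add(4331863, Mul(-1, Add(Mul(8, 13722), 412081))) = Add(4331863, Mul(-1, Add(109776, 412081))) = Add(4331863, Mul(-1, 521857)) = Add(4331863, -521857) = 3810006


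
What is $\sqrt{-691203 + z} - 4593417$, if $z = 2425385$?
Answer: $-4593417 + \sqrt{1734182} \approx -4.5921 \cdot 10^{6}$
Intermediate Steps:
$\sqrt{-691203 + z} - 4593417 = \sqrt{-691203 + 2425385} - 4593417 = \sqrt{1734182} - 4593417 = -4593417 + \sqrt{1734182}$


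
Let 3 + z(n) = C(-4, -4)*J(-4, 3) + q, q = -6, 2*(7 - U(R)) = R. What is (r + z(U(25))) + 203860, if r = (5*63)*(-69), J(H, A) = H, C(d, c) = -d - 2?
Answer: 182108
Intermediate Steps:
U(R) = 7 - R/2
C(d, c) = -2 - d
r = -21735 (r = 315*(-69) = -21735)
z(n) = -17 (z(n) = -3 + ((-2 - 1*(-4))*(-4) - 6) = -3 + ((-2 + 4)*(-4) - 6) = -3 + (2*(-4) - 6) = -3 + (-8 - 6) = -3 - 14 = -17)
(r + z(U(25))) + 203860 = (-21735 - 17) + 203860 = -21752 + 203860 = 182108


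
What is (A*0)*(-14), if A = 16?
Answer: 0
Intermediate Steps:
(A*0)*(-14) = (16*0)*(-14) = 0*(-14) = 0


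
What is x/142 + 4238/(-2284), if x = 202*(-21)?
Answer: -2572631/81082 ≈ -31.729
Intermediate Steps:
x = -4242
x/142 + 4238/(-2284) = -4242/142 + 4238/(-2284) = -4242*1/142 + 4238*(-1/2284) = -2121/71 - 2119/1142 = -2572631/81082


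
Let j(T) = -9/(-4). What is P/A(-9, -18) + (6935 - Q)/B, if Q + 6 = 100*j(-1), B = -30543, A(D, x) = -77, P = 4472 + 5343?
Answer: -300296677/2351811 ≈ -127.69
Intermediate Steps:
P = 9815
j(T) = 9/4 (j(T) = -9*(-1/4) = 9/4)
Q = 219 (Q = -6 + 100*(9/4) = -6 + 225 = 219)
P/A(-9, -18) + (6935 - Q)/B = 9815/(-77) + (6935 - 1*219)/(-30543) = 9815*(-1/77) + (6935 - 219)*(-1/30543) = -9815/77 + 6716*(-1/30543) = -9815/77 - 6716/30543 = -300296677/2351811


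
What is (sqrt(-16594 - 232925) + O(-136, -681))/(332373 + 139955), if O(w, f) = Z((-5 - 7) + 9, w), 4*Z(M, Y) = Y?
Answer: -1/13892 + I*sqrt(249519)/472328 ≈ -7.1984e-5 + 0.0010576*I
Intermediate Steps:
Z(M, Y) = Y/4
O(w, f) = w/4
(sqrt(-16594 - 232925) + O(-136, -681))/(332373 + 139955) = (sqrt(-16594 - 232925) + (1/4)*(-136))/(332373 + 139955) = (sqrt(-249519) - 34)/472328 = (I*sqrt(249519) - 34)*(1/472328) = (-34 + I*sqrt(249519))*(1/472328) = -1/13892 + I*sqrt(249519)/472328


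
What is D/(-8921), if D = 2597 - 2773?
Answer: 16/811 ≈ 0.019729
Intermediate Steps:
D = -176
D/(-8921) = -176/(-8921) = -176*(-1/8921) = 16/811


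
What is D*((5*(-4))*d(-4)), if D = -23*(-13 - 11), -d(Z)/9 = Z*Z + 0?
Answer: 1589760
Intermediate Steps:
d(Z) = -9*Z² (d(Z) = -9*(Z*Z + 0) = -9*(Z² + 0) = -9*Z²)
D = 552 (D = -23*(-24) = 552)
D*((5*(-4))*d(-4)) = 552*((5*(-4))*(-9*(-4)²)) = 552*(-(-180)*16) = 552*(-20*(-144)) = 552*2880 = 1589760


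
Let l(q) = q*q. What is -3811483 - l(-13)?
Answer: -3811652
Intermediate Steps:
l(q) = q²
-3811483 - l(-13) = -3811483 - 1*(-13)² = -3811483 - 1*169 = -3811483 - 169 = -3811652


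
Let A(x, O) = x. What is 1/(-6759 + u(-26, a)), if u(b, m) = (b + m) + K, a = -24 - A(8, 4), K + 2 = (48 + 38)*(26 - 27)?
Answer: -1/6905 ≈ -0.00014482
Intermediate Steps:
K = -88 (K = -2 + (48 + 38)*(26 - 27) = -2 + 86*(-1) = -2 - 86 = -88)
a = -32 (a = -24 - 1*8 = -24 - 8 = -32)
u(b, m) = -88 + b + m (u(b, m) = (b + m) - 88 = -88 + b + m)
1/(-6759 + u(-26, a)) = 1/(-6759 + (-88 - 26 - 32)) = 1/(-6759 - 146) = 1/(-6905) = -1/6905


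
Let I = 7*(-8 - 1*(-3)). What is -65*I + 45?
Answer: 2320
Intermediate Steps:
I = -35 (I = 7*(-8 + 3) = 7*(-5) = -35)
-65*I + 45 = -65*(-35) + 45 = 2275 + 45 = 2320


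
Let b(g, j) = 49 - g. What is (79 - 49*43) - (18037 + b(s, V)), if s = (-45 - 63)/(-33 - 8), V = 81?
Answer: -824566/41 ≈ -20111.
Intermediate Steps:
s = 108/41 (s = -108/(-41) = -108*(-1/41) = 108/41 ≈ 2.6341)
(79 - 49*43) - (18037 + b(s, V)) = (79 - 49*43) - (18037 + (49 - 1*108/41)) = (79 - 2107) - (18037 + (49 - 108/41)) = -2028 - (18037 + 1901/41) = -2028 - 1*741418/41 = -2028 - 741418/41 = -824566/41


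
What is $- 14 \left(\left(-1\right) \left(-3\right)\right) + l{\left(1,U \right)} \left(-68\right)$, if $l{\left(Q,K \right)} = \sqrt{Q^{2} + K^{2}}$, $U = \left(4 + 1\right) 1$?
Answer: $-42 - 68 \sqrt{26} \approx -388.73$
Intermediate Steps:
$U = 5$ ($U = 5 \cdot 1 = 5$)
$l{\left(Q,K \right)} = \sqrt{K^{2} + Q^{2}}$
$- 14 \left(\left(-1\right) \left(-3\right)\right) + l{\left(1,U \right)} \left(-68\right) = - 14 \left(\left(-1\right) \left(-3\right)\right) + \sqrt{5^{2} + 1^{2}} \left(-68\right) = \left(-14\right) 3 + \sqrt{25 + 1} \left(-68\right) = -42 + \sqrt{26} \left(-68\right) = -42 - 68 \sqrt{26}$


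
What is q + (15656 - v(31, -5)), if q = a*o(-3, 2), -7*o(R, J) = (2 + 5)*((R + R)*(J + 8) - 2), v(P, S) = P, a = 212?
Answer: 28769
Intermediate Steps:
o(R, J) = 2 - 2*R*(8 + J) (o(R, J) = -(2 + 5)*((R + R)*(J + 8) - 2)/7 = -((2*R)*(8 + J) - 2) = -(2*R*(8 + J) - 2) = -(-2 + 2*R*(8 + J)) = -(-14 + 14*R*(8 + J))/7 = 2 - 2*R*(8 + J))
q = 13144 (q = 212*(2 - 16*(-3) - 2*2*(-3)) = 212*(2 + 48 + 12) = 212*62 = 13144)
q + (15656 - v(31, -5)) = 13144 + (15656 - 1*31) = 13144 + (15656 - 31) = 13144 + 15625 = 28769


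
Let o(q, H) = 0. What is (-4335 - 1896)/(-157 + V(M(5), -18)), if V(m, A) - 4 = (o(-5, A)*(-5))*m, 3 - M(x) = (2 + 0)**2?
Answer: 2077/51 ≈ 40.725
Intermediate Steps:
M(x) = -1 (M(x) = 3 - (2 + 0)**2 = 3 - 1*2**2 = 3 - 1*4 = 3 - 4 = -1)
V(m, A) = 4 (V(m, A) = 4 + (0*(-5))*m = 4 + 0*m = 4 + 0 = 4)
(-4335 - 1896)/(-157 + V(M(5), -18)) = (-4335 - 1896)/(-157 + 4) = -6231/(-153) = -6231*(-1/153) = 2077/51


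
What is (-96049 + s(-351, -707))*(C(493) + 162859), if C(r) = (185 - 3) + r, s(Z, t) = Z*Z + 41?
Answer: 4446980062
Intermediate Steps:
s(Z, t) = 41 + Z² (s(Z, t) = Z² + 41 = 41 + Z²)
C(r) = 182 + r
(-96049 + s(-351, -707))*(C(493) + 162859) = (-96049 + (41 + (-351)²))*((182 + 493) + 162859) = (-96049 + (41 + 123201))*(675 + 162859) = (-96049 + 123242)*163534 = 27193*163534 = 4446980062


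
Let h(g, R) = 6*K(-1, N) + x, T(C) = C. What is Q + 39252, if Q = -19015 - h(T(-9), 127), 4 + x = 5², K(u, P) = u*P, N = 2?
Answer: 20228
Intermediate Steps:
K(u, P) = P*u
x = 21 (x = -4 + 5² = -4 + 25 = 21)
h(g, R) = 9 (h(g, R) = 6*(2*(-1)) + 21 = 6*(-2) + 21 = -12 + 21 = 9)
Q = -19024 (Q = -19015 - 1*9 = -19015 - 9 = -19024)
Q + 39252 = -19024 + 39252 = 20228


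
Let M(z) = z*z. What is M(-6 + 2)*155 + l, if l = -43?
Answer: 2437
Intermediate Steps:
M(z) = z²
M(-6 + 2)*155 + l = (-6 + 2)²*155 - 43 = (-4)²*155 - 43 = 16*155 - 43 = 2480 - 43 = 2437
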